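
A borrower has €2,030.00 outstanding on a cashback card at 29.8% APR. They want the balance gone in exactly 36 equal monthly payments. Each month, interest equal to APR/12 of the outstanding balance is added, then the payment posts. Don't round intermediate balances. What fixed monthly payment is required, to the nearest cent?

€85.95

Monthly rate r = 29.8%/12 = 2.48333% = 0.0248333.
Level-payment amortization: P = B₀·r / (1 − (1+r)^(−n)) = 2030.00·0.0248333 / (1 − 1.02483^(−36)).
Denominator 1 − (1+r)^(−36) = 0.586492621.
P = 50.4117 / 0.586492621 ≈ 85.95.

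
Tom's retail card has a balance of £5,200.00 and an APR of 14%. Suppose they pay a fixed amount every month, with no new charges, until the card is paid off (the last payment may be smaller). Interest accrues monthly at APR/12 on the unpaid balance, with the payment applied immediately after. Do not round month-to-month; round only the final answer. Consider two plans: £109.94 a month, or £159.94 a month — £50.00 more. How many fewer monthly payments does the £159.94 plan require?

Monthly rate r = 14%/12 = 1.16667% = 0.0116667.
At £109.94/mo: n = ⌈−ln(1 − rB₀/P)/ln(1+r)⌉ = 70 payments (last £21.06); total interest = total paid − £5,200.00 = £2,406.92.
At £159.94/mo: 42 payments (last £18.81); total interest £1,376.35.
Payments saved = 70 − 42 = 28.

28 fewer payments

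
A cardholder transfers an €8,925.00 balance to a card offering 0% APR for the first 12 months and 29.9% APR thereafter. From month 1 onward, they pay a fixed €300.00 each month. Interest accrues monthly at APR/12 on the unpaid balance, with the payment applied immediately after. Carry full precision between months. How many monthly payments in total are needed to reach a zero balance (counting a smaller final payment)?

36 months

Promo months 1–12 at r₀ = 0%/12 = 0; months 13+ at r₁ = 29.9%/12 = 0.0249167.
After month 12 (no interest yet): B = €8,925.00 − 12·€300.00 = €5,325.00.
Then at r₁ with €300.00/mo: n₂ = −ln(1 − r₁·B/P)/ln(1+r₁) ≈ 23.72 → 24 more payments.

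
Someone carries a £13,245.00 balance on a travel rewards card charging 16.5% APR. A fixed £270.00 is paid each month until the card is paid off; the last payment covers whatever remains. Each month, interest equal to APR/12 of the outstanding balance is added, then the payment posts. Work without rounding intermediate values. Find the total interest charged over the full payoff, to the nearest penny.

Monthly rate r = 16.5%/12 = 1.375% = 0.01375.
Payoff takes n = ⌈−ln(1 − rB₀/P)/ln(1+r)⌉ = ⌈82.192⌉ = 83 payments; the last is £52.02.
Total paid = 82·£270.00 + £52.02 = £22,192.02.
Total interest = total paid − principal = £22,192.02 − £13,245.00 = £8,947.02.

£8,947.02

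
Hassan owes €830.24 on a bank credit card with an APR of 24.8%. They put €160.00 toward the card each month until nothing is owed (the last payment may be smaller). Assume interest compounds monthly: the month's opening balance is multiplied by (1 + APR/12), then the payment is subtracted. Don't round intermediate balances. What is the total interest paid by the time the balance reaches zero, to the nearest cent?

€57.43

Monthly rate r = 24.8%/12 = 2.06667% = 0.0206667.
Payoff takes n = ⌈−ln(1 − rB₀/P)/ln(1+r)⌉ = ⌈5.545⌉ = 6 payments; the last is €87.67.
Total paid = 5·€160.00 + €87.67 = €887.67.
Total interest = total paid − principal = €887.67 − €830.24 = €57.43.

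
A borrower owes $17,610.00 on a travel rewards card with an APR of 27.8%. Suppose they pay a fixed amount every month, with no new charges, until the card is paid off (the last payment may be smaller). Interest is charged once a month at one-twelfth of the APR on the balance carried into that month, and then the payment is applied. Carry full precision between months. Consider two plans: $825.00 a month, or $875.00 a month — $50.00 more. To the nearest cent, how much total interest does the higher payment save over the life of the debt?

$587.89

Monthly rate r = 27.8%/12 = 2.31667% = 0.0231667.
At $825.00/mo: n = ⌈−ln(1 − rB₀/P)/ln(1+r)⌉ = 30 payments (last $651.56); total interest = total paid − $17,610.00 = $6,966.56.
At $875.00/mo: 28 payments (last $363.67); total interest $6,378.67.
Interest saved = $6,966.56 − $6,378.67 = $587.89.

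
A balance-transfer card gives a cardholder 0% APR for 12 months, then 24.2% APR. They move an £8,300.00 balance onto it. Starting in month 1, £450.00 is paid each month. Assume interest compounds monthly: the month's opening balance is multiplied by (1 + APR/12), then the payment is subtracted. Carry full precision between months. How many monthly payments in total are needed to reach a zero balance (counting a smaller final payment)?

19 payments

Promo months 1–12 at r₀ = 0%/12 = 0; months 13+ at r₁ = 24.2%/12 = 0.0201667.
After month 12 (no interest yet): B = £8,300.00 − 12·£450.00 = £2,900.00.
Then at r₁ with £450.00/mo: n₂ = −ln(1 − r₁·B/P)/ln(1+r₁) ≈ 6.97 → 7 more payments.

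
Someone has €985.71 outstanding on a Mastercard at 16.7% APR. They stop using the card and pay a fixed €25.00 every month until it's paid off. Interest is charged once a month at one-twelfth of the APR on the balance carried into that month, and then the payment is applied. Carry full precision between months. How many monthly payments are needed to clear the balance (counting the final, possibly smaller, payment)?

58 months

Monthly rate r = 16.7%/12 = 1.39167% = 0.0139167.
Recurrence: B ← B·(1+r) − €25.00.
Month 1: interest €13.72; balance after payment €974.43.
Month 2: interest €13.56; balance after payment €962.99.
Closed form: n = −ln(1 − rB₀/P)/ln(1+r) = −ln(0.45129)/ln(1.01392) ≈ 57.569, so the balance reaches zero during payment 58.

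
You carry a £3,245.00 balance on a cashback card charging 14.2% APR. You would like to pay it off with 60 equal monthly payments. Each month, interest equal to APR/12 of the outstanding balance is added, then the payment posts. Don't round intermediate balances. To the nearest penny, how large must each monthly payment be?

£75.84

Monthly rate r = 14.2%/12 = 1.18333% = 0.0118333.
Level-payment amortization: P = B₀·r / (1 − (1+r)^(−n)) = 3245.00·0.0118333 / (1 − 1.01183^(−60)).
Denominator 1 − (1+r)^(−60) = 0.506302361.
P = 38.3992 / 0.506302361 ≈ 75.84.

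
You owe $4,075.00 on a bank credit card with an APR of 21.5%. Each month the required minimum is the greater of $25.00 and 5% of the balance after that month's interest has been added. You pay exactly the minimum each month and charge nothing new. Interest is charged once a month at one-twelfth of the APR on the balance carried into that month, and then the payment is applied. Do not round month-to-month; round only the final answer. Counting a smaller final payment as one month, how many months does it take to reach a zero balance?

88 months

Monthly rate r = 21.5%/12 = 1.79167% = 0.0179167.
While 5% of the post-interest balance exceeds $25.00, each month B ← (B·(1+r))·(1 − 0.05), i.e. B shrinks by the factor (1+r)·0.95 = 0.96702.
This holds for months 1–64. Entering month 65 the balance is $476.45; 5% of the post-interest balance is now below $25.00, so the flat $25.00 minimum applies from here.
From month 65 a fixed $25.00 at rate r clears $476.45 in 24 more payments. Total: 64 + 24 = 88 months.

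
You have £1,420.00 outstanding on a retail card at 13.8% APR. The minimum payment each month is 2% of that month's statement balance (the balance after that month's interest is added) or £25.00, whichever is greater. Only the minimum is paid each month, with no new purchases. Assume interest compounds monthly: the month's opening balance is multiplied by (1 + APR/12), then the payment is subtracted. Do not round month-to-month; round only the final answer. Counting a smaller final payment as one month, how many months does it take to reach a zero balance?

Monthly rate r = 13.8%/12 = 1.15% = 0.0115.
While 2% of the post-interest balance exceeds £25.00, each month B ← (B·(1+r))·(1 − 0.02), i.e. B shrinks by the factor (1+r)·0.98 = 0.99127.
This holds for months 1–16. Entering month 17 the balance is £1,234.13; 2% of the post-interest balance is now below £25.00, so the flat £25.00 minimum applies from here.
From month 17 a fixed £25.00 at rate r clears £1,234.13 in 74 more payments. Total: 16 + 74 = 90 months.

90 months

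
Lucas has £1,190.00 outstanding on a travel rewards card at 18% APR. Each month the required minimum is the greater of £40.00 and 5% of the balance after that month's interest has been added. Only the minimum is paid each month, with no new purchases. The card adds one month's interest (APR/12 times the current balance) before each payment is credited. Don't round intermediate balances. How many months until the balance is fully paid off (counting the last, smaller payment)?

Monthly rate r = 18%/12 = 1.5% = 0.015.
While 5% of the post-interest balance exceeds £40.00, each month B ← (B·(1+r))·(1 − 0.05), i.e. B shrinks by the factor (1+r)·0.95 = 0.96425.
This holds for months 1–12. Entering month 13 the balance is £768.82; 5% of the post-interest balance is now below £40.00, so the flat £40.00 minimum applies from here.
From month 13 a fixed £40.00 at rate r clears £768.82 in 23 more payments. Total: 12 + 23 = 35 months.

35 months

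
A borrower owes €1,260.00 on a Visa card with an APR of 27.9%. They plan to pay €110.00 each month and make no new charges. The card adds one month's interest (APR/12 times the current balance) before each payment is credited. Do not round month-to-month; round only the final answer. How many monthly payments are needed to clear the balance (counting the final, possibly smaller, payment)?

Monthly rate r = 27.9%/12 = 2.325% = 0.02325.
Recurrence: B ← B·(1+r) − €110.00.
Month 1: interest €29.29; balance after payment €1,179.30.
Month 2: interest €27.42; balance after payment €1,096.71.
Closed form: n = −ln(1 − rB₀/P)/ln(1+r) = −ln(0.73368)/ln(1.02325) ≈ 13.474, so the balance reaches zero during payment 14.

14 payments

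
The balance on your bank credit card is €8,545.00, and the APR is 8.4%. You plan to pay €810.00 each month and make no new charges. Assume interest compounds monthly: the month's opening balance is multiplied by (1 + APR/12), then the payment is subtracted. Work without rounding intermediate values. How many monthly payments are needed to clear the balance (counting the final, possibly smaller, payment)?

11 payments

Monthly rate r = 8.4%/12 = 0.7% = 0.007.
Recurrence: B ← B·(1+r) − €810.00.
Month 1: interest €59.81; balance after payment €7,794.82.
Month 2: interest €54.56; balance after payment €7,039.38.
Closed form: n = −ln(1 − rB₀/P)/ln(1+r) = −ln(0.92615)/ln(1.007) ≈ 10.998, so the balance reaches zero during payment 11.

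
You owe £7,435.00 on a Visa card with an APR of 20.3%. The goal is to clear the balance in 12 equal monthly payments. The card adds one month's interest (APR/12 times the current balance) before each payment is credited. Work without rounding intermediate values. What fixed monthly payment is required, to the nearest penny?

Monthly rate r = 20.3%/12 = 1.69167% = 0.0169167.
Level-payment amortization: P = B₀·r / (1 − (1+r)^(−n)) = 7435.00·0.0169167 / (1 − 1.01692^(−12)).
Denominator 1 − (1+r)^(−12) = 0.182334606.
P = 125.775 / 0.182334606 ≈ 689.81.

£689.81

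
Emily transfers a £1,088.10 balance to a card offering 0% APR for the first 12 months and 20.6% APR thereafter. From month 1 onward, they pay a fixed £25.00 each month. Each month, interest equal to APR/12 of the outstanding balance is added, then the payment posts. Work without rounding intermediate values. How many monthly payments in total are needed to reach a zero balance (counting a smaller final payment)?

58 months

Promo months 1–12 at r₀ = 0%/12 = 0; months 13+ at r₁ = 20.6%/12 = 0.0171667.
After month 12 (no interest yet): B = £1,088.10 − 12·£25.00 = £788.10.
Then at r₁ with £25.00/mo: n₂ = −ln(1 − r₁·B/P)/ln(1+r₁) ≈ 45.77 → 46 more payments.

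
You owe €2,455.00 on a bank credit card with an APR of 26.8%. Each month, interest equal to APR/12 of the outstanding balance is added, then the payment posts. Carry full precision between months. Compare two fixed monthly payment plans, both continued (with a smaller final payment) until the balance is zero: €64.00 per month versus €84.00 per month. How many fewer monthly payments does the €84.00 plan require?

40 fewer payments

Monthly rate r = 26.8%/12 = 2.23333% = 0.0223333.
At €64.00/mo: n = ⌈−ln(1 − rB₀/P)/ln(1+r)⌉ = 88 payments (last €61.29); total interest = total paid − €2,455.00 = €3,174.29.
At €84.00/mo: 48 payments (last €74.26); total interest €1,567.26.
Payments saved = 88 − 48 = 40.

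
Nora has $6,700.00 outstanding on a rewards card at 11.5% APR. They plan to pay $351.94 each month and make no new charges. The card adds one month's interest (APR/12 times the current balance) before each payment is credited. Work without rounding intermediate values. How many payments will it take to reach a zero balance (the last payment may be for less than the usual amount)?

Monthly rate r = 11.5%/12 = 0.958333% = 0.00958333.
Recurrence: B ← B·(1+r) − $351.94.
Month 1: interest $64.21; balance after payment $6,412.27.
Month 2: interest $61.45; balance after payment $6,121.78.
Closed form: n = −ln(1 − rB₀/P)/ln(1+r) = −ln(0.81756)/ln(1.00958) ≈ 21.120, so the balance reaches zero during payment 22.

22 months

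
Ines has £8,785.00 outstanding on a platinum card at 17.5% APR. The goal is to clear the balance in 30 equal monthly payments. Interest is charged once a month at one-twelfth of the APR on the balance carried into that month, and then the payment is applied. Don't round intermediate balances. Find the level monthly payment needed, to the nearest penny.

Monthly rate r = 17.5%/12 = 1.45833% = 0.0145833.
Level-payment amortization: P = B₀·r / (1 − (1+r)^(−n)) = 8785.00·0.0145833 / (1 − 1.01458^(−30)).
Denominator 1 − (1+r)^(−30) = 0.35230837.
P = 128.115 / 0.35230837 ≈ 363.64.

£363.64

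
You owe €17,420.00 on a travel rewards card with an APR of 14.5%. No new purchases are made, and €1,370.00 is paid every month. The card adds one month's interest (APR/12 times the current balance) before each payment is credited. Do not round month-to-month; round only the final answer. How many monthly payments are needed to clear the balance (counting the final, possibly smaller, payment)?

14 payments

Monthly rate r = 14.5%/12 = 1.20833% = 0.0120833.
Recurrence: B ← B·(1+r) − €1,370.00.
Month 1: interest €210.49; balance after payment €16,260.49.
Month 2: interest €196.48; balance after payment €15,086.97.
Closed form: n = −ln(1 − rB₀/P)/ln(1+r) = −ln(0.84636)/ln(1.01208) ≈ 13.889, so the balance reaches zero during payment 14.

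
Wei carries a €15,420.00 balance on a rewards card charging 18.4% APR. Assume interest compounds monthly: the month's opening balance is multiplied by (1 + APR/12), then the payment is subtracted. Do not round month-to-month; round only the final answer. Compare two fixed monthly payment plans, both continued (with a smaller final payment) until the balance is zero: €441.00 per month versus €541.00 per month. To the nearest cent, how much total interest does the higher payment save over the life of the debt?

€1,835.98

Monthly rate r = 18.4%/12 = 1.53333% = 0.0153333.
At €441.00/mo: n = ⌈−ln(1 − rB₀/P)/ln(1+r)⌉ = 51 payments (last €213.42); total interest = total paid − €15,420.00 = €6,843.42.
At €541.00/mo: 38 payments (last €410.44); total interest €5,007.44.
Interest saved = €6,843.42 − €5,007.44 = €1,835.98.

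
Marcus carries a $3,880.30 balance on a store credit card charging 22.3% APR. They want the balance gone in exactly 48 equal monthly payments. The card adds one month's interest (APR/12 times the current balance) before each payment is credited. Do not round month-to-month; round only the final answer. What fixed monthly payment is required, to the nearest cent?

$122.89

Monthly rate r = 22.3%/12 = 1.85833% = 0.0185833.
Level-payment amortization: P = B₀·r / (1 − (1+r)^(−n)) = 3880.30·0.0185833 / (1 − 1.01858^(−48)).
Denominator 1 − (1+r)^(−48) = 0.586795687.
P = 72.1089 / 0.586795687 ≈ 122.89.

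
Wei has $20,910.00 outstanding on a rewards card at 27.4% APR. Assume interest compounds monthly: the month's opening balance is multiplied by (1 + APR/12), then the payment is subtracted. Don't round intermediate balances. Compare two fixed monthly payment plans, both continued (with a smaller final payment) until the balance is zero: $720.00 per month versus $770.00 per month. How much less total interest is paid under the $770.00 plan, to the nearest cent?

Monthly rate r = 27.4%/12 = 2.28333% = 0.0228333.
At $720.00/mo: n = ⌈−ln(1 − rB₀/P)/ln(1+r)⌉ = 49 payments (last $139.93); total interest = total paid − $20,910.00 = $13,789.93.
At $770.00/mo: 43 payments (last $666.85); total interest $12,096.85.
Interest saved = $13,789.93 − $12,096.85 = $1,693.08.

$1,693.08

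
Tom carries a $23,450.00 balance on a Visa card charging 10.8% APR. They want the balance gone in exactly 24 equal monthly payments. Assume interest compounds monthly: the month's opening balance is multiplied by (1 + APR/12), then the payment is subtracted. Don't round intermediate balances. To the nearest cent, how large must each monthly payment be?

Monthly rate r = 10.8%/12 = 0.9% = 0.009.
Level-payment amortization: P = B₀·r / (1 − (1+r)^(−n)) = 23450.00·0.009 / (1 − 1.009^(−24)).
Denominator 1 − (1+r)^(−24) = 0.193485815.
P = 211.05 / 0.193485815 ≈ 1090.78.

$1,090.78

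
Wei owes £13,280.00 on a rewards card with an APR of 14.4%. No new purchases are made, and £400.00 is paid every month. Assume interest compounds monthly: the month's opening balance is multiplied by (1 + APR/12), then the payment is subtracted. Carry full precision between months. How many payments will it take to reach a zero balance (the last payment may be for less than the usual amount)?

Monthly rate r = 14.4%/12 = 1.2% = 0.012.
Recurrence: B ← B·(1+r) − £400.00.
Month 1: interest £159.36; balance after payment £13,039.36.
Month 2: interest £156.47; balance after payment £12,795.83.
Closed form: n = −ln(1 − rB₀/P)/ln(1+r) = −ln(0.6016)/ln(1.012) ≈ 42.600, so the balance reaches zero during payment 43.

43 payments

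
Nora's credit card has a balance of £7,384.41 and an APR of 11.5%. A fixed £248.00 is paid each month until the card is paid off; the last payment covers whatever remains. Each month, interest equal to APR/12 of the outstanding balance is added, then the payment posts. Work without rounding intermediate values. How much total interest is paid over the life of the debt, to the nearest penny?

Monthly rate r = 11.5%/12 = 0.958333% = 0.00958333.
Payoff takes n = ⌈−ln(1 − rB₀/P)/ln(1+r)⌉ = ⌈35.225⌉ = 36 payments; the last is £55.99.
Total paid = 35·£248.00 + £55.99 = £8,735.99.
Total interest = total paid − principal = £8,735.99 − £7,384.41 = £1,351.58.

£1,351.58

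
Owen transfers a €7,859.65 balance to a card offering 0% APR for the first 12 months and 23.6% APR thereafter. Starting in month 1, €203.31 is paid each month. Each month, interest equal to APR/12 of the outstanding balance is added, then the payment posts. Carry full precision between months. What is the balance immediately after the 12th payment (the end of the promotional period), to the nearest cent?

Promo months 1–12 at r₀ = 0%/12 = 0; months 13+ at r₁ = 23.6%/12 = 0.0196667.
After month 12 (no interest yet): B = €7,859.65 − 12·€203.31 = €5,419.93.

€5,419.93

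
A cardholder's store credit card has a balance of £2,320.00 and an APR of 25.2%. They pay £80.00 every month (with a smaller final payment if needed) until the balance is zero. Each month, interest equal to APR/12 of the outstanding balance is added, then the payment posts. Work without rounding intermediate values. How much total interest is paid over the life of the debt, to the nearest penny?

Monthly rate r = 25.2%/12 = 2.1% = 0.021.
Payoff takes n = ⌈−ln(1 − rB₀/P)/ln(1+r)⌉ = ⌈45.184⌉ = 46 payments; the last is £14.88.
Total paid = 45·£80.00 + £14.88 = £3,614.88.
Total interest = total paid − principal = £3,614.88 − £2,320.00 = £1,294.88.

£1,294.88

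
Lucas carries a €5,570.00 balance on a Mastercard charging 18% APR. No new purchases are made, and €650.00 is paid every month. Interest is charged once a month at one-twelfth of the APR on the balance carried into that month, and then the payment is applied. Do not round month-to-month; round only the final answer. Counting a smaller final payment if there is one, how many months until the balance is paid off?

Monthly rate r = 18%/12 = 1.5% = 0.015.
Recurrence: B ← B·(1+r) − €650.00.
Month 1: interest €83.55; balance after payment €5,003.55.
Month 2: interest €75.05; balance after payment €4,428.60.
Closed form: n = −ln(1 − rB₀/P)/ln(1+r) = −ln(0.87146)/ln(1.015) ≈ 9.241, so the balance reaches zero during payment 10.

10 payments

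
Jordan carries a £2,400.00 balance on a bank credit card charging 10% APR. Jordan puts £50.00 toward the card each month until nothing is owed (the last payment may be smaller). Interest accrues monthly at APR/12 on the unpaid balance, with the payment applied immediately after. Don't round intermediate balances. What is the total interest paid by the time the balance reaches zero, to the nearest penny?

Monthly rate r = 10%/12 = 0.833333% = 0.00833333.
Payoff takes n = ⌈−ln(1 − rB₀/P)/ln(1+r)⌉ = ⌈61.554⌉ = 62 payments; the last is £27.76.
Total paid = 61·£50.00 + £27.76 = £3,077.76.
Total interest = total paid − principal = £3,077.76 − £2,400.00 = £677.76.

£677.76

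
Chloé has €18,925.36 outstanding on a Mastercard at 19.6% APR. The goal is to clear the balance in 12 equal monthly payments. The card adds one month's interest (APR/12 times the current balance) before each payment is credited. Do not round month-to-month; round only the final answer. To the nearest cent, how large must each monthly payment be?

Monthly rate r = 19.6%/12 = 1.63333% = 0.0163333.
Level-payment amortization: P = B₀·r / (1 − (1+r)^(−n)) = 18925.36·0.0163333 / (1 − 1.01633^(−12)).
Denominator 1 − (1+r)^(−12) = 0.176685121.
P = 309.114 / 0.176685121 ≈ 1749.52.

€1,749.52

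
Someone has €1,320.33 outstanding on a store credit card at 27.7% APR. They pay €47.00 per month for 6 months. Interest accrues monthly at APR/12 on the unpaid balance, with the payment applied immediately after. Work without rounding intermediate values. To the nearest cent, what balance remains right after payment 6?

€1,215.30

Monthly rate r = 27.7%/12 = 2.30833% = 0.0230833.
Each month: B ← B·(1+r) − €47.00.
Month 1: interest €30.48; balance after payment €1,303.81.
Month 2: interest €30.10; balance after payment €1,286.90.
Month 3: interest €29.71; balance after payment €1,269.61.
Month 4: interest €29.31; balance after payment €1,251.92.
Month 5: interest €28.90; balance after payment €1,233.82.
Month 6: interest €28.48; balance after payment €1,215.30.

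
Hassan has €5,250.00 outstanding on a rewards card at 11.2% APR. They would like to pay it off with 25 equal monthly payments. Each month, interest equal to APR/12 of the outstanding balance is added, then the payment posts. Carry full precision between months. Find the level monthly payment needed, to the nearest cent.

Monthly rate r = 11.2%/12 = 0.933333% = 0.00933333.
Level-payment amortization: P = B₀·r / (1 − (1+r)^(−n)) = 5250.00·0.00933333 / (1 − 1.00933^(−25)).
Denominator 1 − (1+r)^(−25) = 0.207253018.
P = 49 / 0.207253018 ≈ 236.43.

€236.43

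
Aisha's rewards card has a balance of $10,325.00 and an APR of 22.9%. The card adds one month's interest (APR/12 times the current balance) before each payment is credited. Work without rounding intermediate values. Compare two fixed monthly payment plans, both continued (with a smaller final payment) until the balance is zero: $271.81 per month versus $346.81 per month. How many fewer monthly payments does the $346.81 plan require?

Monthly rate r = 22.9%/12 = 1.90833% = 0.0190833.
At $271.81/mo: n = ⌈−ln(1 − rB₀/P)/ln(1+r)⌉ = 69 payments (last $75.07); total interest = total paid − $10,325.00 = $8,233.15.
At $346.81/mo: 45 payments (last $145.56); total interest $5,080.20.
Payments saved = 69 − 45 = 24.

24 fewer payments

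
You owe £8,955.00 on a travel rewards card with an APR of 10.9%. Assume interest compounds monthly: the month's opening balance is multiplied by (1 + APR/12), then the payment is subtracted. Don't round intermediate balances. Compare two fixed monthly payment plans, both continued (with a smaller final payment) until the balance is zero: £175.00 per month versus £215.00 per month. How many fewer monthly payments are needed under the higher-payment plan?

17 fewer payments

Monthly rate r = 10.9%/12 = 0.908333% = 0.00908333.
At £175.00/mo: n = ⌈−ln(1 − rB₀/P)/ln(1+r)⌉ = 70 payments (last £23.46); total interest = total paid − £8,955.00 = £3,143.46.
At £215.00/mo: 53 payments (last £122.62); total interest £2,347.62.
Payments saved = 70 − 53 = 17.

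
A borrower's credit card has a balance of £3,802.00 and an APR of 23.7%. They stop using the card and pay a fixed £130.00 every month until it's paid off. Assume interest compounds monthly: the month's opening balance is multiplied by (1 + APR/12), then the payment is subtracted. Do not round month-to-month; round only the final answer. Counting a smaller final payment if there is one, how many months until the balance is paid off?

45 months

Monthly rate r = 23.7%/12 = 1.975% = 0.01975.
Recurrence: B ← B·(1+r) − £130.00.
Month 1: interest £75.09; balance after payment £3,747.09.
Month 2: interest £74.01; balance after payment £3,691.09.
Closed form: n = −ln(1 − rB₀/P)/ln(1+r) = −ln(0.42239)/ln(1.01975) ≈ 44.066, so the balance reaches zero during payment 45.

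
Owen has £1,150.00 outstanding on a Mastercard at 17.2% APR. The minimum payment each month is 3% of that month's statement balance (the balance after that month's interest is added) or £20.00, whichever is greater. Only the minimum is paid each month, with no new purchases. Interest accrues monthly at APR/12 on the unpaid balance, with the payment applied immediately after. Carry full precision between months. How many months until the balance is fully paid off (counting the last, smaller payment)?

Monthly rate r = 17.2%/12 = 1.43333% = 0.0143333.
While 3% of the post-interest balance exceeds £20.00, each month B ← (B·(1+r))·(1 − 0.03), i.e. B shrinks by the factor (1+r)·0.97 = 0.9839.
This holds for months 1–35. Entering month 36 the balance is £651.68; 3% of the post-interest balance is now below £20.00, so the flat £20.00 minimum applies from here.
From month 36 a fixed £20.00 at rate r clears £651.68 in 45 more payments. Total: 35 + 45 = 80 months.

80 months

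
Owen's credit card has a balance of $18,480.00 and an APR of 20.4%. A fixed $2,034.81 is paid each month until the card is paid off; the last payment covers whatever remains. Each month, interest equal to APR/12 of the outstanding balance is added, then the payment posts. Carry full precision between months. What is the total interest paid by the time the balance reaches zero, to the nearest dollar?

$1,764

Monthly rate r = 20.4%/12 = 1.7% = 0.017.
Payoff takes n = ⌈−ln(1 − rB₀/P)/ln(1+r)⌉ = ⌈9.948⌉ = 10 payments; the last is $1,930.53.
Total paid = 9·$2,034.81 + $1,930.53 = $20,243.82.
Total interest = total paid − principal = $20,243.82 − $18,480.00 = $1,763.82.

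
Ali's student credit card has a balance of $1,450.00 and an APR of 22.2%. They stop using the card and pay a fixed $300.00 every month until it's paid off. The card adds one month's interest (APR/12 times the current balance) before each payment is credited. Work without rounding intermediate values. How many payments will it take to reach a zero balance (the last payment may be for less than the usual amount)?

Monthly rate r = 22.2%/12 = 1.85% = 0.0185.
Recurrence: B ← B·(1+r) − $300.00.
Month 1: interest $26.82; balance after payment $1,176.83.
Month 2: interest $21.77; balance after payment $898.60.
Month 3: interest $16.62; balance after payment $615.22.
Month 4: interest $11.38; balance after payment $326.60.
Month 5: interest $6.04; balance after payment $32.64.
Month 6: interest $0.60; balance after payment $0.00.

6 months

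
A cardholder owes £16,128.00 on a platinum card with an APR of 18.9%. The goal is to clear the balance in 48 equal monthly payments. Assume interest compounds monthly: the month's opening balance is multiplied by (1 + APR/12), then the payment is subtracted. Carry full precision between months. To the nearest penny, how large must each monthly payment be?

Monthly rate r = 18.9%/12 = 1.575% = 0.01575.
Level-payment amortization: P = B₀·r / (1 − (1+r)^(−n)) = 16128.00·0.01575 / (1 − 1.01575^(−48)).
Denominator 1 − (1+r)^(−48) = 0.527684594.
P = 254.016 / 0.527684594 ≈ 481.38.

£481.38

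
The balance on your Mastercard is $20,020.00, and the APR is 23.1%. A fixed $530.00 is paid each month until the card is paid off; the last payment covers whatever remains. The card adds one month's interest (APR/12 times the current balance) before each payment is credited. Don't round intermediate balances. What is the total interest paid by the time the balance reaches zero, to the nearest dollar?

Monthly rate r = 23.1%/12 = 1.925% = 0.01925.
Payoff takes n = ⌈−ln(1 − rB₀/P)/ln(1+r)⌉ = ⌈68.118⌉ = 69 payments; the last is $62.84.
Total paid = 68·$530.00 + $62.84 = $36,102.84.
Total interest = total paid − principal = $36,102.84 − $20,020.00 = $16,082.84.

$16,083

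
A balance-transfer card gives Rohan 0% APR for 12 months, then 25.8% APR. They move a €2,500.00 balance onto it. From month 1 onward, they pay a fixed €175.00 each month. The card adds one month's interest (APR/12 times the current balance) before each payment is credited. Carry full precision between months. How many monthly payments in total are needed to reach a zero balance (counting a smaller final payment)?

15 payments

Promo months 1–12 at r₀ = 0%/12 = 0; months 13+ at r₁ = 25.8%/12 = 0.0215.
After month 12 (no interest yet): B = €2,500.00 − 12·€175.00 = €400.00.
Then at r₁ with €175.00/mo: n₂ = −ln(1 − r₁·B/P)/ln(1+r₁) ≈ 2.37 → 3 more payments.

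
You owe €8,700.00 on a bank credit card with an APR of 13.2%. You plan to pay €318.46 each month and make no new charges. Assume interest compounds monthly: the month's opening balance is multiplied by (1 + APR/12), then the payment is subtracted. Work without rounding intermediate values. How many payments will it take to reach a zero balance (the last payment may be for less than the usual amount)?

33 payments

Monthly rate r = 13.2%/12 = 1.1% = 0.011.
Recurrence: B ← B·(1+r) − €318.46.
Month 1: interest €95.70; balance after payment €8,477.24.
Month 2: interest €93.25; balance after payment €8,252.03.
Closed form: n = −ln(1 − rB₀/P)/ln(1+r) = −ln(0.69949)/ln(1.011) ≈ 32.669, so the balance reaches zero during payment 33.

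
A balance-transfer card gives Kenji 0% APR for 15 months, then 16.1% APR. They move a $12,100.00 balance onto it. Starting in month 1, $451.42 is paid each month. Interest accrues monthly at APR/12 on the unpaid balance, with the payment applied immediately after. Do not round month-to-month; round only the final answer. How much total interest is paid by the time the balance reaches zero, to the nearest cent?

Promo months 1–15 at r₀ = 0%/12 = 0; months 16+ at r₁ = 16.1%/12 = 0.0134167.
After month 15 (no interest yet): B = $12,100.00 − 15·$451.42 = $5,328.70.
Then at r₁ with $451.42/mo: n₂ = −ln(1 − r₁·B/P)/ln(1+r₁) ≈ 12.94 → 13 more payments.
Total paid = 27·$451.42 + $423.25 = $12,611.59; interest = $12,611.59 − $12,100.00 = $511.59.

$511.59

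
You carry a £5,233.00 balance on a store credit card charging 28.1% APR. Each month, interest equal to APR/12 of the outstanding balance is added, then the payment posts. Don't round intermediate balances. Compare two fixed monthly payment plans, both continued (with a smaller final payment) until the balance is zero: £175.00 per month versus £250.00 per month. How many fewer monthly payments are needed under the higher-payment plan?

23 fewer payments

Monthly rate r = 28.1%/12 = 2.34167% = 0.0234167.
At £175.00/mo: n = ⌈−ln(1 − rB₀/P)/ln(1+r)⌉ = 53 payments (last £8.37); total interest = total paid − £5,233.00 = £3,875.37.
At £250.00/mo: 30 payments (last £26.18); total interest £2,043.18.
Payments saved = 53 − 30 = 23.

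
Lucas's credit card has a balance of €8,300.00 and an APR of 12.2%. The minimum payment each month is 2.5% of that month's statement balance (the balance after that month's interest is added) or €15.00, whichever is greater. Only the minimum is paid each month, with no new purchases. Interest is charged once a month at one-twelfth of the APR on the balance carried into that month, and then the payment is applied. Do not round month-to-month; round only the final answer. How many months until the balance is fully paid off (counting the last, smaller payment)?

225 months

Monthly rate r = 12.2%/12 = 1.01667% = 0.0101667.
While 2.5% of the post-interest balance exceeds €15.00, each month B ← (B·(1+r))·(1 − 0.025), i.e. B shrinks by the factor (1+r)·0.975 = 0.98491.
This holds for months 1–174. Entering month 175 the balance is €589.21; 2.5% of the post-interest balance is now below €15.00, so the flat €15.00 minimum applies from here.
From month 175 a fixed €15.00 at rate r clears €589.21 in 51 more payments. Total: 174 + 51 = 225 months.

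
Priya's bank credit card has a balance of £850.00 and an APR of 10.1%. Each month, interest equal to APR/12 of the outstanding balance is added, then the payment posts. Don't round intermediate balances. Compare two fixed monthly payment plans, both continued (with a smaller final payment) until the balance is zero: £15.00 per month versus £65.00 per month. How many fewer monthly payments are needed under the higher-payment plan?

64 fewer payments

Monthly rate r = 10.1%/12 = 0.841667% = 0.00841667.
At £15.00/mo: n = ⌈−ln(1 − rB₀/P)/ln(1+r)⌉ = 78 payments (last £4.84); total interest = total paid − £850.00 = £309.84.
At £65.00/mo: 14 payments (last £59.33); total interest £54.33.
Payments saved = 78 − 14 = 64.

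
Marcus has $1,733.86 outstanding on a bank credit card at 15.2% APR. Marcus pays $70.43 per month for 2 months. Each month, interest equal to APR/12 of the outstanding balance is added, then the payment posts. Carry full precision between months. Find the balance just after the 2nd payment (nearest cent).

$1,636.31

Monthly rate r = 15.2%/12 = 1.26667% = 0.0126667.
Each month: B ← B·(1+r) − $70.43.
Month 1: interest $21.96; balance after payment $1,685.39.
Month 2: interest $21.35; balance after payment $1,636.31.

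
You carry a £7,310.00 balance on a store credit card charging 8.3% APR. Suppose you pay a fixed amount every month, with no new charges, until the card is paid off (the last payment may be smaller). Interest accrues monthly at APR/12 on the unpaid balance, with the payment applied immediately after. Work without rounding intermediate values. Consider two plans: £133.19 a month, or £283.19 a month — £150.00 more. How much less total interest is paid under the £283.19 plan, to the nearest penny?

£1,144.67

Monthly rate r = 8.3%/12 = 0.691667% = 0.00691667.
At £133.19/mo: n = ⌈−ln(1 − rB₀/P)/ln(1+r)⌉ = 70 payments (last £35.00); total interest = total paid − £7,310.00 = £1,915.11.
At £283.19/mo: 29 payments (last £151.12); total interest £770.44.
Interest saved = £1,915.11 − £770.44 = £1,144.67.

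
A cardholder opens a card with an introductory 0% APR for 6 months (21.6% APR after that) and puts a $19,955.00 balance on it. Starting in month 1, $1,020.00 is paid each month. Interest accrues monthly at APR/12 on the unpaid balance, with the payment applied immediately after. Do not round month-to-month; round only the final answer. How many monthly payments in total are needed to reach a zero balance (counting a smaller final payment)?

Promo months 1–6 at r₀ = 0%/12 = 0; months 7+ at r₁ = 21.6%/12 = 0.018.
After month 6 (no interest yet): B = $19,955.00 − 6·$1,020.00 = $13,835.00.
Then at r₁ with $1,020.00/mo: n₂ = −ln(1 − r₁·B/P)/ln(1+r₁) ≈ 15.69 → 16 more payments.

22 months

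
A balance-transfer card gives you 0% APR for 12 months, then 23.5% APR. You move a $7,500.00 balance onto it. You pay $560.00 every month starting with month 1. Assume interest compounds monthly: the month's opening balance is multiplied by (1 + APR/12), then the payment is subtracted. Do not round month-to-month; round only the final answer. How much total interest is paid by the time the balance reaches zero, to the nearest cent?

Promo months 1–12 at r₀ = 0%/12 = 0; months 13+ at r₁ = 23.5%/12 = 0.0195833.
After month 12 (no interest yet): B = $7,500.00 − 12·$560.00 = $780.00.
Then at r₁ with $560.00/mo: n₂ = −ln(1 − r₁·B/P)/ln(1+r₁) ≈ 1.43 → 2 more payments.
Total paid = 13·$560.00 + $239.88 = $7,519.88; interest = $7,519.88 − $7,500.00 = $19.88.

$19.88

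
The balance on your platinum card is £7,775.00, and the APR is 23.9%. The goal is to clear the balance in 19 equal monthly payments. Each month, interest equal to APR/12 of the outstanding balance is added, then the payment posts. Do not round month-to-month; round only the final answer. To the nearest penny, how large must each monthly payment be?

Monthly rate r = 23.9%/12 = 1.99167% = 0.0199167.
Level-payment amortization: P = B₀·r / (1 − (1+r)^(−n)) = 7775.00·0.0199167 / (1 − 1.01992^(−19)).
Denominator 1 − (1+r)^(−19) = 0.312502831.
P = 154.852 / 0.312502831 ≈ 495.52.

£495.52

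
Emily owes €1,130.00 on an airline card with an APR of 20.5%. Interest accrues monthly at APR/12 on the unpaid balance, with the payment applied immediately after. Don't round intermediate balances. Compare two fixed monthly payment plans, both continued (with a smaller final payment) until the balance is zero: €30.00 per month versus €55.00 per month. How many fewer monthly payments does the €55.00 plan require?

35 fewer payments

Monthly rate r = 20.5%/12 = 1.70833% = 0.0170833.
At €30.00/mo: n = ⌈−ln(1 − rB₀/P)/ln(1+r)⌉ = 61 payments (last €26.59); total interest = total paid − €1,130.00 = €696.59.
At €55.00/mo: 26 payments (last €28.76); total interest €273.76.
Payments saved = 61 − 26 = 35.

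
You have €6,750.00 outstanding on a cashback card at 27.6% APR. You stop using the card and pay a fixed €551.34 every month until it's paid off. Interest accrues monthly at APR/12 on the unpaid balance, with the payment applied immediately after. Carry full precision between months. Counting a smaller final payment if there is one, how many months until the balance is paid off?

15 months

Monthly rate r = 27.6%/12 = 2.3% = 0.023.
Recurrence: B ← B·(1+r) − €551.34.
Month 1: interest €155.25; balance after payment €6,353.91.
Month 2: interest €146.14; balance after payment €5,948.71.
Closed form: n = −ln(1 − rB₀/P)/ln(1+r) = −ln(0.71841)/ln(1.023) ≈ 14.543, so the balance reaches zero during payment 15.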